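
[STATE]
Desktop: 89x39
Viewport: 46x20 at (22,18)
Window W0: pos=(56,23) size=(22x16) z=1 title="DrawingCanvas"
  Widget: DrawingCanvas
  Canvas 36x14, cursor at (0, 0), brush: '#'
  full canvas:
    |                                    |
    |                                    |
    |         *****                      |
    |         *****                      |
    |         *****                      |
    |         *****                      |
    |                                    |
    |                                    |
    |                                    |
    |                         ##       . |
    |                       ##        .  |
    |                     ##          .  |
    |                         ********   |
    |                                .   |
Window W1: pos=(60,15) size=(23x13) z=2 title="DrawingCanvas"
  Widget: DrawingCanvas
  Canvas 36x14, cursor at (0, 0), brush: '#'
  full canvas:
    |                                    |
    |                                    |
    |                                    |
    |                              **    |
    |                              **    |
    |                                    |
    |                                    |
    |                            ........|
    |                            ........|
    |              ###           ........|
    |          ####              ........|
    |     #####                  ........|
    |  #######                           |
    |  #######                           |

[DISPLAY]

                                      ┃+      
                                      ┃       
                                      ┃       
                                      ┃       
                                      ┃       
                                  ┏━━━┃       
                                  ┃ Dr┃       
                                  ┠───┃       
                                  ┃+  ┃       
                                  ┃   ┗━━━━━━━
                                  ┃         **
                                  ┃         **
                                  ┃         **
                                  ┃         **
                                  ┃           
                                  ┃           
                                  ┃           
                                  ┃           
                                  ┃           
                                  ┃           


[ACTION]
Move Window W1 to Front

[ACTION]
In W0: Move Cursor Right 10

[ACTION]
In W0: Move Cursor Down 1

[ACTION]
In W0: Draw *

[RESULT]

                                      ┃+      
                                      ┃       
                                      ┃       
                                      ┃       
                                      ┃       
                                  ┏━━━┃       
                                  ┃ Dr┃       
                                  ┠───┃       
                                  ┃   ┃       
                                  ┃   ┗━━━━━━━
                                  ┃         **
                                  ┃         **
                                  ┃         **
                                  ┃         **
                                  ┃           
                                  ┃           
                                  ┃           
                                  ┃           
                                  ┃           
                                  ┃           


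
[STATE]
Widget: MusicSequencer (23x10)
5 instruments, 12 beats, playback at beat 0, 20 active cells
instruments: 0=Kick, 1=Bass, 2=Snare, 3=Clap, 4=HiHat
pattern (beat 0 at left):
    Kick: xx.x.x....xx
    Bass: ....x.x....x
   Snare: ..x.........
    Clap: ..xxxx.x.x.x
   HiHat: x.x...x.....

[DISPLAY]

      ▼12345678901     
  Kick██·█·█····██     
  Bass····█·█····█     
 Snare··█·········     
  Clap··████·█·█·█     
 HiHat█·█···█·····     
                       
                       
                       
                       


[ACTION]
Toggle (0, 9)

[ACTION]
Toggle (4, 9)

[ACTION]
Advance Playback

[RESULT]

      0▼2345678901     
  Kick██·█·█···███     
  Bass····█·█····█     
 Snare··█·········     
  Clap··████·█·█·█     
 HiHat█·█···█··█··     
                       
                       
                       
                       


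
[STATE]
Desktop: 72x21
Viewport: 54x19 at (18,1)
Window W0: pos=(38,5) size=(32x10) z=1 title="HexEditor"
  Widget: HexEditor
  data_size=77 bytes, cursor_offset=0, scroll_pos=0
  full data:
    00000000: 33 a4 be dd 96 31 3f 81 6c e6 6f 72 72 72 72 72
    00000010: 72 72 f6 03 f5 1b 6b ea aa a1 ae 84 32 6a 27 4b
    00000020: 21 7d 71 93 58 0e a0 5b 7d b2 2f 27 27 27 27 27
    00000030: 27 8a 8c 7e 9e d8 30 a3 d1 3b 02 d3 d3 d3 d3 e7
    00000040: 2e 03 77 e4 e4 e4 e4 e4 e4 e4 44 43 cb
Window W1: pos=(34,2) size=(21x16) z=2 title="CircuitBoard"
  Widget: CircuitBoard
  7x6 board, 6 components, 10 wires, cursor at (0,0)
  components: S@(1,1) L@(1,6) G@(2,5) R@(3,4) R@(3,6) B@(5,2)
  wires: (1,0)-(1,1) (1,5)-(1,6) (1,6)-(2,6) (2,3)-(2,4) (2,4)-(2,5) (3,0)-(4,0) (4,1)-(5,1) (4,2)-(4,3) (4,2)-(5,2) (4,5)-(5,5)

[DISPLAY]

                                                      
                ┏━━━━━━━━━━━━━━━━━━━┓                 
                ┃ CircuitBoard      ┃                 
                ┠───────────────────┨                 
                ┃   0 1 2 3 4 5 6   ┃━━━━━━━━━━━━━━┓  
                ┃0  [.]             ┃              ┃  
                ┃                   ┃──────────────┨  
                ┃1   · ─ S          ┃be dd 96 31 3f┃  
                ┃                   ┃f6 03 f5 1b 6b┃  
                ┃2               · ─┃71 93 58 0e a0┃  
                ┃                   ┃8c 7e 9e d8 30┃  
                ┃3   ·              ┃77 e4 e4 e4 e4┃  
                ┃    │              ┃              ┃  
                ┃4   ·   ·   · ─ ·  ┃━━━━━━━━━━━━━━┛  
                ┃        │   │      ┃                 
                ┃5       ·   B      ┃                 
                ┗━━━━━━━━━━━━━━━━━━━┛                 
                                                      
                                                      


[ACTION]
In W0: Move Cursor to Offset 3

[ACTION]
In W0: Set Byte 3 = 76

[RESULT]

                                                      
                ┏━━━━━━━━━━━━━━━━━━━┓                 
                ┃ CircuitBoard      ┃                 
                ┠───────────────────┨                 
                ┃   0 1 2 3 4 5 6   ┃━━━━━━━━━━━━━━┓  
                ┃0  [.]             ┃              ┃  
                ┃                   ┃──────────────┨  
                ┃1   · ─ S          ┃be 76 96 31 3f┃  
                ┃                   ┃f6 03 f5 1b 6b┃  
                ┃2               · ─┃71 93 58 0e a0┃  
                ┃                   ┃8c 7e 9e d8 30┃  
                ┃3   ·              ┃77 e4 e4 e4 e4┃  
                ┃    │              ┃              ┃  
                ┃4   ·   ·   · ─ ·  ┃━━━━━━━━━━━━━━┛  
                ┃        │   │      ┃                 
                ┃5       ·   B      ┃                 
                ┗━━━━━━━━━━━━━━━━━━━┛                 
                                                      
                                                      


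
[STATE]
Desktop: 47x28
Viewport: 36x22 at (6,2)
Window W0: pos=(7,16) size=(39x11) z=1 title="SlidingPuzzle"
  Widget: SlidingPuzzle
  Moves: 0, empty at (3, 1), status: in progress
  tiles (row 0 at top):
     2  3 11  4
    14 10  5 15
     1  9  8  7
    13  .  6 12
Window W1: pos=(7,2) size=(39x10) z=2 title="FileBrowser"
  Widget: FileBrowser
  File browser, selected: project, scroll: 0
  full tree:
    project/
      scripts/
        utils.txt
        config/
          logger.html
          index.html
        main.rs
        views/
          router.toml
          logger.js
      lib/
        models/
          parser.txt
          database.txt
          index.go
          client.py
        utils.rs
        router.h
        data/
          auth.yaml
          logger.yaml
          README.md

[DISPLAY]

 ┏━━━━━━━━━━━━━━━━━━━━━━━━━━━━━━━━━━
 ┃ FileBrowser                      
 ┠──────────────────────────────────
 ┃> [-] project/                    
 ┃    [+] scripts/                  
 ┃    [+] lib/                      
 ┃                                  
 ┃                                  
 ┃                                  
 ┗━━━━━━━━━━━━━━━━━━━━━━━━━━━━━━━━━━
                                    
                                    
                                    
                                    
 ┏━━━━━━━━━━━━━━━━━━━━━━━━━━━━━━━━━━
 ┃ SlidingPuzzle                    
 ┠──────────────────────────────────
 ┃┌────┬────┬────┬────┐             
 ┃│  2 │  3 │ 11 │  4 │             
 ┃├────┼────┼────┼────┤             
 ┃│ 14 │ 10 │  5 │ 15 │             
 ┃├────┼────┼────┼────┤             


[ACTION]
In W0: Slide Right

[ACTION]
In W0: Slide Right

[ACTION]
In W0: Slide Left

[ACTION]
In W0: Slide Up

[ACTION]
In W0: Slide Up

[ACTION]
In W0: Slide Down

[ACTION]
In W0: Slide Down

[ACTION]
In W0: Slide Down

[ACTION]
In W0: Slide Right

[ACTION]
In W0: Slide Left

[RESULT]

 ┏━━━━━━━━━━━━━━━━━━━━━━━━━━━━━━━━━━
 ┃ FileBrowser                      
 ┠──────────────────────────────────
 ┃> [-] project/                    
 ┃    [+] scripts/                  
 ┃    [+] lib/                      
 ┃                                  
 ┃                                  
 ┃                                  
 ┗━━━━━━━━━━━━━━━━━━━━━━━━━━━━━━━━━━
                                    
                                    
                                    
                                    
 ┏━━━━━━━━━━━━━━━━━━━━━━━━━━━━━━━━━━
 ┃ SlidingPuzzle                    
 ┠──────────────────────────────────
 ┃┌────┬────┬────┬────┐             
 ┃│  2 │    │ 11 │  4 │             
 ┃├────┼────┼────┼────┤             
 ┃│ 14 │  3 │  5 │ 15 │             
 ┃├────┼────┼────┼────┤             


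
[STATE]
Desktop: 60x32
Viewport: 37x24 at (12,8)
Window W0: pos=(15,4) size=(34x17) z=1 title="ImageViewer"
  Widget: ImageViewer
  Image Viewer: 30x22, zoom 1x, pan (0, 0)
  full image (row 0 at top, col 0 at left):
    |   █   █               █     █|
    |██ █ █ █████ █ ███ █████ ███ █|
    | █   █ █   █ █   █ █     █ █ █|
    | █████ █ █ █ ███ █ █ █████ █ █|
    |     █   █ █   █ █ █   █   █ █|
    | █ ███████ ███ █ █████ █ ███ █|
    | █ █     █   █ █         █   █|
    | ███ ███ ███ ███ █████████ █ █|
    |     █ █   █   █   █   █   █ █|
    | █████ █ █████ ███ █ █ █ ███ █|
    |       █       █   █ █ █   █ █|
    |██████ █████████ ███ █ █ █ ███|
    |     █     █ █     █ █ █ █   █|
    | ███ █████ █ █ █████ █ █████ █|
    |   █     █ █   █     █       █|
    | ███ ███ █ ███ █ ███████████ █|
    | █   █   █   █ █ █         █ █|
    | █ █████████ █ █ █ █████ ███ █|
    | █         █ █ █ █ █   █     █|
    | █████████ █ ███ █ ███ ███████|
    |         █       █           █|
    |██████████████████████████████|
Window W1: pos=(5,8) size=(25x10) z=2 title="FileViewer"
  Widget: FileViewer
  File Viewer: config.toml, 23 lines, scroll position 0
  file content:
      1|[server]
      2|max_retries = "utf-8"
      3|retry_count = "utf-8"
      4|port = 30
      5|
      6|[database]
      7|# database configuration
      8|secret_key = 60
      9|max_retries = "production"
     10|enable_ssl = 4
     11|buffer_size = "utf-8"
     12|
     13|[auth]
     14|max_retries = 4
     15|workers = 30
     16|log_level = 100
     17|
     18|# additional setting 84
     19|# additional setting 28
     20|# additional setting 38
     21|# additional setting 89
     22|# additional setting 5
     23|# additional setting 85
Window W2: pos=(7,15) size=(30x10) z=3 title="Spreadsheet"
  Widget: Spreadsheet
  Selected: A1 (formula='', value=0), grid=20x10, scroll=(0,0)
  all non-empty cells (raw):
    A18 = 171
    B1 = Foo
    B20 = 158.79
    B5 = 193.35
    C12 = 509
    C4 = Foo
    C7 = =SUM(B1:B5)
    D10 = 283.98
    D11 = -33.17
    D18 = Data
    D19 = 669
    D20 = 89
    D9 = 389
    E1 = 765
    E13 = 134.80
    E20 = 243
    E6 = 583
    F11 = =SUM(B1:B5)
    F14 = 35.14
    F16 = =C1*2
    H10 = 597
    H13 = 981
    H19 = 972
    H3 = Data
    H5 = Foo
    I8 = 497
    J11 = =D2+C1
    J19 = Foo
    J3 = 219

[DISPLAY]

━━━━━━━━━━━━━━━━━┓ ███ █████ ███ █  ┃
iewer            ┃   █ █     █ █ █  ┃
─────────────────┨██ █ █ █████ █ █  ┃
r]              ▲┃ █ █ █   █   █ █  ┃
tries = "utf-8" █┃ █ █████ █ ███ █  ┃
count = "utf-8" ░┃ █         █   █  ┃
 30             ░┃██ █████████ █ █  ┃
━━━━━━━━━━━━━━━━━━━━━━━━┓  █   █ █  ┃
eadsheet                ┃█ █ ███ █  ┃
────────────────────────┨█ █   █ █  ┃
                        ┃█ █ █ ███  ┃
   A       B       C    ┃█ █ █   █  ┃
------------------------┃━━━━━━━━━━━┛
     [0]Foo            0┃            
       0       0       0┃            
       0       0       0┃            
━━━━━━━━━━━━━━━━━━━━━━━━┛            
                                     
                                     
                                     
                                     
                                     
                                     
                                     


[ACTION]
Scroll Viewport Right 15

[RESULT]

━━━━━━┓ ███ █████ ███ █  ┃           
      ┃   █ █     █ █ █  ┃           
──────┨██ █ █ █████ █ █  ┃           
     ▲┃ █ █ █   █   █ █  ┃           
f-8" █┃ █ █████ █ ███ █  ┃           
f-8" ░┃ █         █   █  ┃           
     ░┃██ █████████ █ █  ┃           
━━━━━━━━━━━━━┓  █   █ █  ┃           
             ┃█ █ ███ █  ┃           
─────────────┨█ █   █ █  ┃           
             ┃█ █ █ ███  ┃           
B       C    ┃█ █ █   █  ┃           
-------------┃━━━━━━━━━━━┛           
            0┃                       
    0       0┃                       
    0       0┃                       
━━━━━━━━━━━━━┛                       
                                     
                                     
                                     
                                     
                                     
                                     
                                     


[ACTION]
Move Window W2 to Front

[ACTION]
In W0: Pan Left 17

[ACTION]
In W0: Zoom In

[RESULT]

━━━━━━┓██                ┃           
      ┃██████████  ██  ██┃           
──────┨██████████  ██  ██┃           
     ▲┃██      ██  ██    ┃           
f-8" █┃██      ██  ██    ┃           
f-8" ░┃██  ██  ██  ██████┃           
     ░┃██  ██  ██  ██████┃           
━━━━━━━━━━━━━┓ ██      ██┃           
             ┃ ██      ██┃           
─────────────┨ ██████  ██┃           
             ┃ ██████  ██┃           
B       C    ┃     ██  ██┃           
-------------┃━━━━━━━━━━━┛           
            0┃                       
    0       0┃                       
    0       0┃                       
━━━━━━━━━━━━━┛                       
                                     
                                     
                                     
                                     
                                     
                                     
                                     


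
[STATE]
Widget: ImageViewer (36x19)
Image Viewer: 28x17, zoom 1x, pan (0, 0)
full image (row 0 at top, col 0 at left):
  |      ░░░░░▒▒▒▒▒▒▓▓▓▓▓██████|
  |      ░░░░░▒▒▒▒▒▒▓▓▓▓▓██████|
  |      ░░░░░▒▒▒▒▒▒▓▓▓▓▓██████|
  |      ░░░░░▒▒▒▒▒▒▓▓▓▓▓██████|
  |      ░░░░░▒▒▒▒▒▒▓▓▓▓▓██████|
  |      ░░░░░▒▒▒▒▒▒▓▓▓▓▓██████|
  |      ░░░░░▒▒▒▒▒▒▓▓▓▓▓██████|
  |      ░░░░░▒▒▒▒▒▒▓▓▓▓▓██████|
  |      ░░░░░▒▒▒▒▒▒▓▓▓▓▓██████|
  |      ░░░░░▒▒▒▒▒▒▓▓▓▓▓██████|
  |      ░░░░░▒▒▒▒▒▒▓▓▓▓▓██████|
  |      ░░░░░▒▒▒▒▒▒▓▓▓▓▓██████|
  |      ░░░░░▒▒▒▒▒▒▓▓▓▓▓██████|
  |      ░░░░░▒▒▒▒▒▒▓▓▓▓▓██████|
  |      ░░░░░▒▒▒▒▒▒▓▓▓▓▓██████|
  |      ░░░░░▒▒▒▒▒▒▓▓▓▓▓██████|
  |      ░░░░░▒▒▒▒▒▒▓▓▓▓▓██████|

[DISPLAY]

      ░░░░░▒▒▒▒▒▒▓▓▓▓▓██████        
      ░░░░░▒▒▒▒▒▒▓▓▓▓▓██████        
      ░░░░░▒▒▒▒▒▒▓▓▓▓▓██████        
      ░░░░░▒▒▒▒▒▒▓▓▓▓▓██████        
      ░░░░░▒▒▒▒▒▒▓▓▓▓▓██████        
      ░░░░░▒▒▒▒▒▒▓▓▓▓▓██████        
      ░░░░░▒▒▒▒▒▒▓▓▓▓▓██████        
      ░░░░░▒▒▒▒▒▒▓▓▓▓▓██████        
      ░░░░░▒▒▒▒▒▒▓▓▓▓▓██████        
      ░░░░░▒▒▒▒▒▒▓▓▓▓▓██████        
      ░░░░░▒▒▒▒▒▒▓▓▓▓▓██████        
      ░░░░░▒▒▒▒▒▒▓▓▓▓▓██████        
      ░░░░░▒▒▒▒▒▒▓▓▓▓▓██████        
      ░░░░░▒▒▒▒▒▒▓▓▓▓▓██████        
      ░░░░░▒▒▒▒▒▒▓▓▓▓▓██████        
      ░░░░░▒▒▒▒▒▒▓▓▓▓▓██████        
      ░░░░░▒▒▒▒▒▒▓▓▓▓▓██████        
                                    
                                    


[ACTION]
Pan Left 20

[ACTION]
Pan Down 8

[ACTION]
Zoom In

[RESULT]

            ░░░░░░░░░░▒▒▒▒▒▒▒▒▒▒▒▒▓▓
            ░░░░░░░░░░▒▒▒▒▒▒▒▒▒▒▒▒▓▓
            ░░░░░░░░░░▒▒▒▒▒▒▒▒▒▒▒▒▓▓
            ░░░░░░░░░░▒▒▒▒▒▒▒▒▒▒▒▒▓▓
            ░░░░░░░░░░▒▒▒▒▒▒▒▒▒▒▒▒▓▓
            ░░░░░░░░░░▒▒▒▒▒▒▒▒▒▒▒▒▓▓
            ░░░░░░░░░░▒▒▒▒▒▒▒▒▒▒▒▒▓▓
            ░░░░░░░░░░▒▒▒▒▒▒▒▒▒▒▒▒▓▓
            ░░░░░░░░░░▒▒▒▒▒▒▒▒▒▒▒▒▓▓
            ░░░░░░░░░░▒▒▒▒▒▒▒▒▒▒▒▒▓▓
            ░░░░░░░░░░▒▒▒▒▒▒▒▒▒▒▒▒▓▓
            ░░░░░░░░░░▒▒▒▒▒▒▒▒▒▒▒▒▓▓
            ░░░░░░░░░░▒▒▒▒▒▒▒▒▒▒▒▒▓▓
            ░░░░░░░░░░▒▒▒▒▒▒▒▒▒▒▒▒▓▓
            ░░░░░░░░░░▒▒▒▒▒▒▒▒▒▒▒▒▓▓
            ░░░░░░░░░░▒▒▒▒▒▒▒▒▒▒▒▒▓▓
            ░░░░░░░░░░▒▒▒▒▒▒▒▒▒▒▒▒▓▓
            ░░░░░░░░░░▒▒▒▒▒▒▒▒▒▒▒▒▓▓
            ░░░░░░░░░░▒▒▒▒▒▒▒▒▒▒▒▒▓▓


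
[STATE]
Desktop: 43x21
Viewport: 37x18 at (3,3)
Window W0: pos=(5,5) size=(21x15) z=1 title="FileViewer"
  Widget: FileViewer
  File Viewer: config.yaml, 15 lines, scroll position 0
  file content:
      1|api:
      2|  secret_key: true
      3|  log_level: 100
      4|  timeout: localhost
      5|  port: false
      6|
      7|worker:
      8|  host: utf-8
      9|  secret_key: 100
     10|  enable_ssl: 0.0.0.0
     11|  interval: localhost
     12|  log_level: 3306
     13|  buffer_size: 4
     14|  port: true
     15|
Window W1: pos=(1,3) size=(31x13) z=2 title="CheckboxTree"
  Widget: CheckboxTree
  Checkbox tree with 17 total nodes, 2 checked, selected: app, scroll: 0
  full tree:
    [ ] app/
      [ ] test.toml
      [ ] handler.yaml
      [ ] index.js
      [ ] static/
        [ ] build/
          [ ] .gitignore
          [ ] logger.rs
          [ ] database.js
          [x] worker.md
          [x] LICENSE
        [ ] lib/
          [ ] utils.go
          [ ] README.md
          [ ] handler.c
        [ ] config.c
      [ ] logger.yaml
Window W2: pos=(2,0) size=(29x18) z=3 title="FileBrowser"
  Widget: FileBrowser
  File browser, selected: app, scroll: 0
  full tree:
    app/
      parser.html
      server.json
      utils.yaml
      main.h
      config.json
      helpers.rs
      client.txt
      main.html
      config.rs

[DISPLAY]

> [-] app/                 ┃┓        
    parser.html            ┃┃        
    server.json            ┃┨        
    utils.yaml             ┃┃        
    main.h                 ┃┃        
    config.json            ┃┃        
    helpers.rs             ┃┃        
    client.txt             ┃┃        
    main.html              ┃┃        
    config.rs              ┃┃        
                           ┃┃        
                           ┃┃        
                           ┃┛        
                           ┃         
━━━━━━━━━━━━━━━━━━━━━━━━━━━┛         
  ┃  interval: localh▼┃              
  ┗━━━━━━━━━━━━━━━━━━━┛              
                                     


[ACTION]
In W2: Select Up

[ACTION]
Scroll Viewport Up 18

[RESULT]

━━━━━━━━━━━━━━━━━━━━━━━━━━━┓         
 FileBrowser               ┃         
───────────────────────────┨         
> [-] app/                 ┃┓        
    parser.html            ┃┃        
    server.json            ┃┨        
    utils.yaml             ┃┃        
    main.h                 ┃┃        
    config.json            ┃┃        
    helpers.rs             ┃┃        
    client.txt             ┃┃        
    main.html              ┃┃        
    config.rs              ┃┃        
                           ┃┃        
                           ┃┃        
                           ┃┛        
                           ┃         
━━━━━━━━━━━━━━━━━━━━━━━━━━━┛         


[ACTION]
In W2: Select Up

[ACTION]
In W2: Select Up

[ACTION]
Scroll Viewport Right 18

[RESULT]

━━━━━━━━━━━━━━━━━━━━━━━━┓            
leBrowser               ┃            
────────────────────────┨            
-] app/                 ┃┓           
 parser.html            ┃┃           
 server.json            ┃┨           
 utils.yaml             ┃┃           
 main.h                 ┃┃           
 config.json            ┃┃           
 helpers.rs             ┃┃           
 client.txt             ┃┃           
 main.html              ┃┃           
 config.rs              ┃┃           
                        ┃┃           
                        ┃┃           
                        ┃┛           
                        ┃            
━━━━━━━━━━━━━━━━━━━━━━━━┛            


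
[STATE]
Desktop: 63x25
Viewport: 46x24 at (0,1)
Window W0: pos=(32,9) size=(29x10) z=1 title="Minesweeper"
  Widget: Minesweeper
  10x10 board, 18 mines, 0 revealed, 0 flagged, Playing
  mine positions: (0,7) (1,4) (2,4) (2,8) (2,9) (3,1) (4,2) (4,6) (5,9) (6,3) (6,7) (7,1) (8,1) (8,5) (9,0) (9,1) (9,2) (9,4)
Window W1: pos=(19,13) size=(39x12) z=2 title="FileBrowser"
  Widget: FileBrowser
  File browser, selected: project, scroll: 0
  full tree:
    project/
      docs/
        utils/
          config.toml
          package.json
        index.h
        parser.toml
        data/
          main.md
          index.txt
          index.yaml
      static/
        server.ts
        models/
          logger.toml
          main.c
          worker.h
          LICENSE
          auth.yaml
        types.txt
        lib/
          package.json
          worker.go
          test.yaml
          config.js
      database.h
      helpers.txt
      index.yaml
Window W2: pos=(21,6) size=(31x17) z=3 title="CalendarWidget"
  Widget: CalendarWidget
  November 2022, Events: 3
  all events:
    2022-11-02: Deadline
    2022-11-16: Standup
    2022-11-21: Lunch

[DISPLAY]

                                              
                                              
                                              
                                              
                                              
                     ┏━━━━━━━━━━━━━━━━━━━━━━━━
                     ┃ CalendarWidget         
                     ┠────────────────────────
                     ┃        November 2022   
                     ┃Mo Tu We Th Fr Sa Su    
                     ┃    1  2*  3  4  5  6   
                     ┃ 7  8  9 10 11 12 13    
                   ┏━┃14 15 16* 17 18 19 20   
                   ┃ ┃21* 22 23 24 25 26 27   
                   ┠─┃28 29 30                
                   ┃>┃                        
                   ┃ ┃                        
                   ┃ ┃                        
                   ┃ ┃                        
                   ┃ ┃                        
                   ┃ ┃                        
                   ┃ ┗━━━━━━━━━━━━━━━━━━━━━━━━
                   ┃                          
                   ┗━━━━━━━━━━━━━━━━━━━━━━━━━━


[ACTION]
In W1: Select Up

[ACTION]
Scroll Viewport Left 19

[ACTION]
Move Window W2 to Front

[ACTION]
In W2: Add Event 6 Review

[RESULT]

                                              
                                              
                                              
                                              
                                              
                     ┏━━━━━━━━━━━━━━━━━━━━━━━━
                     ┃ CalendarWidget         
                     ┠────────────────────────
                     ┃        November 2022   
                     ┃Mo Tu We Th Fr Sa Su    
                     ┃    1  2*  3  4  5  6*  
                     ┃ 7  8  9 10 11 12 13    
                   ┏━┃14 15 16* 17 18 19 20   
                   ┃ ┃21* 22 23 24 25 26 27   
                   ┠─┃28 29 30                
                   ┃>┃                        
                   ┃ ┃                        
                   ┃ ┃                        
                   ┃ ┃                        
                   ┃ ┃                        
                   ┃ ┃                        
                   ┃ ┗━━━━━━━━━━━━━━━━━━━━━━━━
                   ┃                          
                   ┗━━━━━━━━━━━━━━━━━━━━━━━━━━


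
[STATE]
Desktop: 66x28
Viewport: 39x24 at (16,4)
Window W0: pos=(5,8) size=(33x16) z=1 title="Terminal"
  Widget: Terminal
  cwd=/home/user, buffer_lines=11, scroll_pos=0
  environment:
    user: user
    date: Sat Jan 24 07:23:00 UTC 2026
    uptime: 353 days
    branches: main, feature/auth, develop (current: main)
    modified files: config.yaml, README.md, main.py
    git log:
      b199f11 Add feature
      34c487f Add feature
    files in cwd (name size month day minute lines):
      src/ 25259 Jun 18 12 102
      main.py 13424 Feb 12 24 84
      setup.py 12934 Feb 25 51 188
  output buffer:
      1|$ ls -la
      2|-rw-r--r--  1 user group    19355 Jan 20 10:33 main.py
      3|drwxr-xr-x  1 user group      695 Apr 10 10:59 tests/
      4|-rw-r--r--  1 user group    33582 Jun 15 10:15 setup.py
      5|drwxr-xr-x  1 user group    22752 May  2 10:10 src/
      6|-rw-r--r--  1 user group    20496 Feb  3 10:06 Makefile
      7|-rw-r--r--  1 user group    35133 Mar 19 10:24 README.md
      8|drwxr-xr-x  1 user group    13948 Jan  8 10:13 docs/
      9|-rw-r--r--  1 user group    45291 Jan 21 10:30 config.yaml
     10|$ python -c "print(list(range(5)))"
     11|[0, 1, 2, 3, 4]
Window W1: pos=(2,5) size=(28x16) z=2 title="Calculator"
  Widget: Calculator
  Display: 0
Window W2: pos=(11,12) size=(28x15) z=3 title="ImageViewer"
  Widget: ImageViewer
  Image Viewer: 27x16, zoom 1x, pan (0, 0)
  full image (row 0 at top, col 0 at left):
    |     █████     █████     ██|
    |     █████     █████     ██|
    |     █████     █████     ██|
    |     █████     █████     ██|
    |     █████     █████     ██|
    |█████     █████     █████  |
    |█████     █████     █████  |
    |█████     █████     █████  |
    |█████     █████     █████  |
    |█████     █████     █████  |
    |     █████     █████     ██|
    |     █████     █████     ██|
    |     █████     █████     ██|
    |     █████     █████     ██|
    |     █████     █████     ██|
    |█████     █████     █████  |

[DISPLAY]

                                       
━━━━━━━━━━━━━┓                         
             ┃                         
─────────────┨                         
            0┃━━━━━━━┓                 
───┐         ┃       ┃                 
 ÷ │         ┃───────┨                 
───┤         ┃       ┃                 
━━━━━━━━━━━━━━━━━━━━━━┓                
geViewer              ┃                
──────────────────────┨                
 █████     █████     █┃                
 █████     █████     █┃                
 █████     █████     █┃                
 █████     █████     █┃                
 █████     █████     █┃                
█     █████     █████ ┃                
█     █████     █████ ┃                
█     █████     █████ ┃                
█     █████     █████ ┃                
█     █████     █████ ┃                
 █████     █████     █┃                
━━━━━━━━━━━━━━━━━━━━━━┛                
                                       


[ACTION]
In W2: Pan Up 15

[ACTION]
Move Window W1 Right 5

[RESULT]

                                       
━━━━━━━━━━━━━━━━━━┓                    
tor               ┃                    
──────────────────┨                    
                 0┃━━┓                 
┬───┬───┐         ┃  ┃                 
│ 9 │ ÷ │         ┃──┨                 
┼───┼───┤         ┃  ┃                 
━━━━━━━━━━━━━━━━━━━━━━┓                
geViewer              ┃                
──────────────────────┨                
 █████     █████     █┃                
 █████     █████     █┃                
 █████     █████     █┃                
 █████     █████     █┃                
 █████     █████     █┃                
█     █████     █████ ┃                
█     █████     █████ ┃                
█     █████     █████ ┃                
█     █████     █████ ┃                
█     █████     █████ ┃                
 █████     █████     █┃                
━━━━━━━━━━━━━━━━━━━━━━┛                
                                       


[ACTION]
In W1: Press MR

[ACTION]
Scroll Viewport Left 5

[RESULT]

                                       
━━━━━━━━━━━━━━━━━━━━━━━┓               
lculator               ┃               
───────────────────────┨               
                      0┃━━┓            
─┬───┬───┬───┐         ┃  ┃            
 │ 8 │ 9 │ ÷ │         ┃──┨            
─┼───┼───┼───┤         ┃  ┃            
┏━━━━━━━━━━━━━━━━━━━━━━━━━━┓           
┃ ImageViewer              ┃           
┠──────────────────────────┨           
┃     █████     █████     █┃           
┃     █████     █████     █┃           
┃     █████     █████     █┃           
┃     █████     █████     █┃           
┃     █████     █████     █┃           
┃█████     █████     █████ ┃           
┃█████     █████     █████ ┃           
┃█████     █████     █████ ┃           
┃█████     █████     █████ ┃           
┃█████     █████     █████ ┃           
┃     █████     █████     █┃           
┗━━━━━━━━━━━━━━━━━━━━━━━━━━┛           
                                       


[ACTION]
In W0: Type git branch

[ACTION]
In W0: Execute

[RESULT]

                                       
━━━━━━━━━━━━━━━━━━━━━━━┓               
lculator               ┃               
───────────────────────┨               
                      0┃━━┓            
─┬───┬───┬───┐         ┃  ┃            
 │ 8 │ 9 │ ÷ │         ┃──┨            
─┼───┼───┼───┤         ┃27┃            
┏━━━━━━━━━━━━━━━━━━━━━━━━━━┓           
┃ ImageViewer              ┃           
┠──────────────────────────┨           
┃     █████     █████     █┃           
┃     █████     █████     █┃           
┃     █████     █████     █┃           
┃     █████     █████     █┃           
┃     █████     █████     █┃           
┃█████     █████     █████ ┃           
┃█████     █████     █████ ┃           
┃█████     █████     █████ ┃           
┃█████     █████     █████ ┃           
┃█████     █████     █████ ┃           
┃     █████     █████     █┃           
┗━━━━━━━━━━━━━━━━━━━━━━━━━━┛           
                                       
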